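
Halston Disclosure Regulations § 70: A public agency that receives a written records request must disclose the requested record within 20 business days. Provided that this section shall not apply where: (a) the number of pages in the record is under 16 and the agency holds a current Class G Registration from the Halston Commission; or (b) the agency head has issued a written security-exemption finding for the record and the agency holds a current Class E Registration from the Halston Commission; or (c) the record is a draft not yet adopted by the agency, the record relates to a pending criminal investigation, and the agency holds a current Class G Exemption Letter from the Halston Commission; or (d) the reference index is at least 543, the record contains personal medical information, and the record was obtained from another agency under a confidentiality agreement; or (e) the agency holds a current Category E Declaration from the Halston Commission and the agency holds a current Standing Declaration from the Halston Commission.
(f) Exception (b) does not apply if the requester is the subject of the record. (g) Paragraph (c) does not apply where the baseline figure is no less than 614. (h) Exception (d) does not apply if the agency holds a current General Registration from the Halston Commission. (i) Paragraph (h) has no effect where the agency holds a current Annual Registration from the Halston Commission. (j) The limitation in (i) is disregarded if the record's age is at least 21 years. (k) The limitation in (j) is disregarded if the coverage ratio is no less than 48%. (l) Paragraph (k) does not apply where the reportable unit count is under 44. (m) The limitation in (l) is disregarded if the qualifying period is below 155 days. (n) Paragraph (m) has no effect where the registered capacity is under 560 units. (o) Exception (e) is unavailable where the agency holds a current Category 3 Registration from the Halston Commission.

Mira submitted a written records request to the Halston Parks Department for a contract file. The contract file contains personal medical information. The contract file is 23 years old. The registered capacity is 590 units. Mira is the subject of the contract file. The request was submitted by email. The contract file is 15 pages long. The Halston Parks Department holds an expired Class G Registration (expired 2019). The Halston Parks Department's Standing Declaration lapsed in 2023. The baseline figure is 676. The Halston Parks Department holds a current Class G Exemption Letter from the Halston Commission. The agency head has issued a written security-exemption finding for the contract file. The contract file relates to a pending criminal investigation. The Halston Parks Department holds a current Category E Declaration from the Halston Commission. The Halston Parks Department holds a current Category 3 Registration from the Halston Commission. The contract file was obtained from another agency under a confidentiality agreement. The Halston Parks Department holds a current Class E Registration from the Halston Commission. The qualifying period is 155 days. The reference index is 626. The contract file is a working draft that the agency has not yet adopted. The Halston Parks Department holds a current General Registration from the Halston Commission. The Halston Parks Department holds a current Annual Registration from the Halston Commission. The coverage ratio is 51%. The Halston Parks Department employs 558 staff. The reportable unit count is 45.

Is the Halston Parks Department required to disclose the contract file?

Exception (a) does not apply: the Class G Registration is not current.
Exception (b)'s conditions are all satisfied: a written security-exemption finding has been issued; a current Class E Registration is held. However, paragraph (f) must be considered: (f) operates against (b): Mira is the subject of the contract file. Exception (b) does not apply.
All of (c)'s requirements are met (the contract file is an unadopted draft; the contract file relates to a pending investigation; a current Class G Exemption Letter is held). However, paragraph (g) must be considered: (g) operates against (c): the baseline figure is 676, meeting the 614 threshold. (c) is therefore removed.
Exception (d)'s conditions are all satisfied: the reference index is 626, meeting the 543 threshold; the contract file contains personal medical information; the contract file was obtained under a confidentiality agreement. Applying paragraphs (h)–(n): (h) is engaged (a current General Registration is held), but is set aside by (i): (i) applies — a current Annual Registration is held. (j) applies (the record's age is 23 years, meeting the 21 years threshold), but yields to (k): (k) operates against (j): the coverage ratio is 51%, meeting the 48% threshold. (l), which would lift (k), is not engaged — the reportable unit count is 45, not under 44. Exception (d) stands.
Exception (e) does not apply: the Standing Declaration is not current.

No — exception (d) applies; the Halston Parks Department is not required to disclose the contract file.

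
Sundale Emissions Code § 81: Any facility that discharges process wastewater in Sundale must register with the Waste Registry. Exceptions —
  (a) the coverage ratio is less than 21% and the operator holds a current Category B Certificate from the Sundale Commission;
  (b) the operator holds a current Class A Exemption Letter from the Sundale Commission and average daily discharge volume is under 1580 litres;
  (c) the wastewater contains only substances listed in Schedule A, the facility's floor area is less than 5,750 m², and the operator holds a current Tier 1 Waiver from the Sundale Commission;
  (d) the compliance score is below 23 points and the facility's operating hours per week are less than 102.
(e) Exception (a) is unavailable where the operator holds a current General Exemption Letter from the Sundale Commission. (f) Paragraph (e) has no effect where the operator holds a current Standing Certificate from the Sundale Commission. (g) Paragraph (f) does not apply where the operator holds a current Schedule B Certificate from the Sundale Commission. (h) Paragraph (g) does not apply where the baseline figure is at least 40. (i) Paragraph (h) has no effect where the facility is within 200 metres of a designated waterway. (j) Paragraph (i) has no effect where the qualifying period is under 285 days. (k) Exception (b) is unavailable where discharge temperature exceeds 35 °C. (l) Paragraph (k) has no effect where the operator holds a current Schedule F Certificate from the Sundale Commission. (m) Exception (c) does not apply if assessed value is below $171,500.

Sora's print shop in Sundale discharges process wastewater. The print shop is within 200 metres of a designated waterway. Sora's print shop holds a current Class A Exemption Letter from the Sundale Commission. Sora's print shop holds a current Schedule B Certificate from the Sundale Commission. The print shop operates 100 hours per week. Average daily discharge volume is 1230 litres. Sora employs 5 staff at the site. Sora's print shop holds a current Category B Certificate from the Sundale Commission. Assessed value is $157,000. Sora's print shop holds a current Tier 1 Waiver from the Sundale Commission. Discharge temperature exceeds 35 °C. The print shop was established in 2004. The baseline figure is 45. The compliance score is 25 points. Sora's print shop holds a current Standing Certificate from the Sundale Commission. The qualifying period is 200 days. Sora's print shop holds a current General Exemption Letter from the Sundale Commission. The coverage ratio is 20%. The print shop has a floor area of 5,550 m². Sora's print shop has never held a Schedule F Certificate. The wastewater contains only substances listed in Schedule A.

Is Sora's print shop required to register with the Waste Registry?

All of (a)'s requirements are met (the coverage ratio is 20%, less than the 21% limit; a current Category B Certificate is held). Under paragraphs (e)–(j): (e) applies (a current General Exemption Letter is held), but is set aside by (f): (f) operates against (e): a current Standing Certificate is held. (g) is triggered (a current Schedule B Certificate is held), but is set aside by (h): (h) is triggered — the baseline figure is 45, meeting the 40 threshold. (i) would limit (h) — the print shop is within 200 m of a designated waterway — but (j) sets (i) aside: (j) is engaged — the qualifying period is 200 days, under the 285 days limit. Exception (a) stands.
Exception (b) is satisfied on its face — a current Class A Exemption Letter is held; average daily discharge volume is 1230 litres, under the 1580 litres limit. But: (k) operates against (b): discharge temperature exceeds 35 °C. (l) is inapplicable (there is no Schedule F Certificate in force), so (k) stands. (b) is therefore removed.
All of (c)'s requirements are met (the wastewater is Schedule-A-only; the facility's floor area is 5,550 m², less than the 5,750 m² limit; a current Tier 1 Waiver is held). But applying paragraph (m): (m) applies — assessed value is $157,000, below the $171,500 limit. (c) is therefore removed.
Exception (d) requires that the compliance score is below 23 points; but the compliance score is 25 points, not below 23 points, so (d) is unavailable.

No — exception (a) applies; Sora's print shop is not required to register with the Waste Registry.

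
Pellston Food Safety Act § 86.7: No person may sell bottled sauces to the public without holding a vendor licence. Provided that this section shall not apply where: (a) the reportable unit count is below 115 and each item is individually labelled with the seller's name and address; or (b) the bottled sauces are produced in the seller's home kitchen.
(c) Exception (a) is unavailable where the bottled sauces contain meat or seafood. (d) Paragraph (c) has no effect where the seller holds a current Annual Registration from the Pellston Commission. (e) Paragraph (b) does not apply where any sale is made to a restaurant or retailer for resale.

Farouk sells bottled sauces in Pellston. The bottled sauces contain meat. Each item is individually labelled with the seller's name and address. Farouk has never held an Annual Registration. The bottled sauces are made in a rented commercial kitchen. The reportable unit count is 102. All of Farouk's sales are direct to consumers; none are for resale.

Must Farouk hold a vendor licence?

Exception (a): the reportable unit count is 102, below the 115 limit; items are individually labelled — every condition holds. But: (c) is engaged — the bottled sauces contain meat. (d), which would lift (c), is not engaged — the Annual Registration is not current. (a) is therefore removed.
Exception (b) requires that the bottled sauces are produced in the seller's home kitchen; but the bottled sauces are made in a commercial kitchen, not a home kitchen, so (b) is unavailable.
Every exception is unavailable, so the rule governs.

Yes — Farouk must hold a vendor licence.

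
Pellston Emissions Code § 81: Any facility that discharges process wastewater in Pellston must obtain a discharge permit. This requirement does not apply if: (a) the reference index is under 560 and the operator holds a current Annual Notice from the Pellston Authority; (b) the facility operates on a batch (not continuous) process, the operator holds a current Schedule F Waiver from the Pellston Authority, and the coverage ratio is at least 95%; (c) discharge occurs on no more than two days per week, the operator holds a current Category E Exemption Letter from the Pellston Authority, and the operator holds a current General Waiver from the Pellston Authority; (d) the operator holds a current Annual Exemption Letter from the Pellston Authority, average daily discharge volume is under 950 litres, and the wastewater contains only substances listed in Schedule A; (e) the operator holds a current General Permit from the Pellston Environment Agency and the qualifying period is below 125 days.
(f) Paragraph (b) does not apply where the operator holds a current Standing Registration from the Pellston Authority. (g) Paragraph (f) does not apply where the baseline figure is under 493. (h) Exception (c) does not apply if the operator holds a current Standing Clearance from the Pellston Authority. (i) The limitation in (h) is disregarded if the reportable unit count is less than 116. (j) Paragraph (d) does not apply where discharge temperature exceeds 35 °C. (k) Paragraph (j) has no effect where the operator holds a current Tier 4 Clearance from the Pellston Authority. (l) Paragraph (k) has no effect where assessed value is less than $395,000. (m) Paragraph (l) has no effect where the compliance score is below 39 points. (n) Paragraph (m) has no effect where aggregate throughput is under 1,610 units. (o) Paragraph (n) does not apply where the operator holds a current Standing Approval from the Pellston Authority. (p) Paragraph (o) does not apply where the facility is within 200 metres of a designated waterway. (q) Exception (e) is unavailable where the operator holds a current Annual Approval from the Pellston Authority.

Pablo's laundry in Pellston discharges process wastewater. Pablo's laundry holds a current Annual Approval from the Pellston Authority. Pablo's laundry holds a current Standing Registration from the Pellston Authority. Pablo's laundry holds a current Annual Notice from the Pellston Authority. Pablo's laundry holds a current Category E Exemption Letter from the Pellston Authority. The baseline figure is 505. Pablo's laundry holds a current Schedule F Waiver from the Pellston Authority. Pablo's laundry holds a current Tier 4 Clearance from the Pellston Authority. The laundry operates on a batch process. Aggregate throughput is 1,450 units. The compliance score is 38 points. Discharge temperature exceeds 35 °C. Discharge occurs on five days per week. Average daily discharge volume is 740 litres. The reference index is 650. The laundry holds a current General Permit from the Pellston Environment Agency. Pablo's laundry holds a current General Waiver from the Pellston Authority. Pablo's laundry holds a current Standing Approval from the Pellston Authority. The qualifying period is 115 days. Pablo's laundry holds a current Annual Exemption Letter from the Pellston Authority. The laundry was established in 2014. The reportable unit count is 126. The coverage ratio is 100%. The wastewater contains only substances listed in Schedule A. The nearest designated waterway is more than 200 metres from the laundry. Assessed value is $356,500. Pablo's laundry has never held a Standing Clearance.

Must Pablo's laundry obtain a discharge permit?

No — exception (d) applies; Pablo's laundry is not required to obtain a discharge permit.

Exception (a) fails — the reference index is 650, not under 560.
Exception (b)'s conditions are all satisfied: the facility operates on a batch process; a current Schedule F Waiver is held; the coverage ratio is 100%, meeting the 95% threshold. However, paragraphs (f)–(g) must be considered: (f) operates against (b): a current Standing Registration is held. (g) is not engaged (the baseline figure is 505, not under 493), so (f) stands. Exception (b) does not apply.
Exception (c) requires that discharge occurs on no more than two days per week; but discharge occurs on five days per week, so (c) is unavailable.
Exception (d)'s conditions are all satisfied: a current Annual Exemption Letter is held; average daily discharge volume is 740 litres, under the 950 litres limit; the wastewater is Schedule-A-only. Applying paragraphs (j)–(p): (j) is triggered (discharge temperature exceeds 35 °C), but is itself disapplied by (k): (k) operates against (j): a current Tier 4 Clearance is held. (l) would limit (k) — assessed value is $356,500, less than the $395,000 limit — but (m) sets (l) aside: (m) operates against (l): the compliance score is 38 points, below the 39 points limit. (n) would limit (m) — aggregate throughput is 1,450 units, under the 1,610 units limit — but (o) sets (n) aside: (o) is engaged — a current Standing Approval is held. (p) is not engaged (the laundry is more than 200 m from any designated waterway), so (o) stands. So (d) applies.
Exception (e): a current General Permit is held; the qualifying period is 115 days, below the 125 days limit — every condition holds. But: (q) applies — a current Annual Approval is held. (e) is therefore removed.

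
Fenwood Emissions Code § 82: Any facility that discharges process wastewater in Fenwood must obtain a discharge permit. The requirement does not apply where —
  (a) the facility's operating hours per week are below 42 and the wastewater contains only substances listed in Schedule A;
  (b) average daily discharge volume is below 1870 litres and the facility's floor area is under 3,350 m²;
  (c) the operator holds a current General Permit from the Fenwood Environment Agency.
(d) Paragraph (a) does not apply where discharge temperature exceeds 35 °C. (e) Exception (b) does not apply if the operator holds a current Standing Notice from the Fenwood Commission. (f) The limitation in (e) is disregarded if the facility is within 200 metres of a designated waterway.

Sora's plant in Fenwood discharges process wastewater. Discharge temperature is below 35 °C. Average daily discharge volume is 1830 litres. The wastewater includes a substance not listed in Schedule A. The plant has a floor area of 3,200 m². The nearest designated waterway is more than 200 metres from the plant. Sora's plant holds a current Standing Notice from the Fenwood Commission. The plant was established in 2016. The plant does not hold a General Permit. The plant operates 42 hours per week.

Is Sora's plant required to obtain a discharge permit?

Exception (a) does not apply: the facility's operating hours per week are 42, not below 42.
Exception (b)'s conditions are all satisfied: average daily discharge volume is 1830 litres, below the 1870 litres limit; the facility's floor area is 3,200 m², under the 3,350 m² limit. Turning to paragraphs (e)–(f): (e) operates against (b): a current Standing Notice is held. (f), which would lift (e), is not engaged — the plant is more than 200 m from any designated waterway. (b) is therefore removed.
Exception (c) does not apply: no General Permit is held.
No exception applies. The general rule governs.

Yes — Sora's plant must obtain a discharge permit.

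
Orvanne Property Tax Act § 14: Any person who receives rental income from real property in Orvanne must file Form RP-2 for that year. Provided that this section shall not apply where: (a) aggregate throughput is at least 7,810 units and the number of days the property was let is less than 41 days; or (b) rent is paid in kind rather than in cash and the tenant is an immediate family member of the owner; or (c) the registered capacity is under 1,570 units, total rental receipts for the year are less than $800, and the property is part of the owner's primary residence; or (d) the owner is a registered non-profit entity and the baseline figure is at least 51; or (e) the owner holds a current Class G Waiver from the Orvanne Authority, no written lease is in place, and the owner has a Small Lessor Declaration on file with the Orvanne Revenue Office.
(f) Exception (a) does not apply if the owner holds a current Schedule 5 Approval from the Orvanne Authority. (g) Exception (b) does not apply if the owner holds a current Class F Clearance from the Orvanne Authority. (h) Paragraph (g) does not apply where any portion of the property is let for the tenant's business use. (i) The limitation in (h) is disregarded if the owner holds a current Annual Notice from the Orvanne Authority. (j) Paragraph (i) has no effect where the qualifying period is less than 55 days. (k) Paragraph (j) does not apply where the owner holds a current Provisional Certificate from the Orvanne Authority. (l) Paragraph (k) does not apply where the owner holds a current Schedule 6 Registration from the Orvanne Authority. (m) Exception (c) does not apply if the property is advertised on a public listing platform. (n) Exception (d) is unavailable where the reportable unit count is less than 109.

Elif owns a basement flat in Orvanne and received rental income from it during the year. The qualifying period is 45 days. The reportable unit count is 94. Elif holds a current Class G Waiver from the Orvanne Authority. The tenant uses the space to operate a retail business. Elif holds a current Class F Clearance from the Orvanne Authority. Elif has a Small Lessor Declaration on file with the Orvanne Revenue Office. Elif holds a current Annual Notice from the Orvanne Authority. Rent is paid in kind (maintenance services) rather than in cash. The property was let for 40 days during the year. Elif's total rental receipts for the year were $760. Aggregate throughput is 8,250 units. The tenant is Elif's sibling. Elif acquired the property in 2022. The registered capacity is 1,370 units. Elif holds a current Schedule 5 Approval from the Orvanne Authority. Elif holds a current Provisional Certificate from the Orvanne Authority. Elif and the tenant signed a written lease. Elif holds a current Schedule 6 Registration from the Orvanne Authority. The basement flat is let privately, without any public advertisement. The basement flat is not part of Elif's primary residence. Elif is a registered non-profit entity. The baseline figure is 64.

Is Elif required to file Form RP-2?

No — exception (b) applies; Elif is not required to file Form RP-2.

Exception (a): aggregate throughput is 8,250 units, meeting the 7,810 units threshold; the number of days the property was let is 40 days, less than the 41 days limit — every condition holds. However, paragraph (f) must be considered: (f) is engaged — a current Schedule 5 Approval is held. Exception (a) does not apply.
Exception (b): rent is paid in kind; the tenant is an immediate family member — every condition holds. Applying paragraphs (g)–(l): (g) applies (a current Class F Clearance is held), but is set aside by (h): (h) operates against (g): the space is let for business use. (i) would limit (h) — a current Annual Notice is held — but (j) sets (i) aside: (j) applies — the qualifying period is 45 days, less than the 55 days limit. (k) is triggered (a current Provisional Certificate is held), but is set aside by (l): (l) is engaged — a current Schedule 6 Registration is held. So (b) applies.
Exception (c) does not apply: the basement flat is not part of the primary residence.
Exception (d)'s conditions are all satisfied: Elif is a registered non-profit; the baseline figure is 64, meeting the 51 threshold. But applying paragraph (n): (n) operates against (d): the reportable unit count is 94, less than the 109 limit. Exception (d) does not apply.
Exception (e) requires that no written lease is in place; but a written lease is in place, so (e) is unavailable.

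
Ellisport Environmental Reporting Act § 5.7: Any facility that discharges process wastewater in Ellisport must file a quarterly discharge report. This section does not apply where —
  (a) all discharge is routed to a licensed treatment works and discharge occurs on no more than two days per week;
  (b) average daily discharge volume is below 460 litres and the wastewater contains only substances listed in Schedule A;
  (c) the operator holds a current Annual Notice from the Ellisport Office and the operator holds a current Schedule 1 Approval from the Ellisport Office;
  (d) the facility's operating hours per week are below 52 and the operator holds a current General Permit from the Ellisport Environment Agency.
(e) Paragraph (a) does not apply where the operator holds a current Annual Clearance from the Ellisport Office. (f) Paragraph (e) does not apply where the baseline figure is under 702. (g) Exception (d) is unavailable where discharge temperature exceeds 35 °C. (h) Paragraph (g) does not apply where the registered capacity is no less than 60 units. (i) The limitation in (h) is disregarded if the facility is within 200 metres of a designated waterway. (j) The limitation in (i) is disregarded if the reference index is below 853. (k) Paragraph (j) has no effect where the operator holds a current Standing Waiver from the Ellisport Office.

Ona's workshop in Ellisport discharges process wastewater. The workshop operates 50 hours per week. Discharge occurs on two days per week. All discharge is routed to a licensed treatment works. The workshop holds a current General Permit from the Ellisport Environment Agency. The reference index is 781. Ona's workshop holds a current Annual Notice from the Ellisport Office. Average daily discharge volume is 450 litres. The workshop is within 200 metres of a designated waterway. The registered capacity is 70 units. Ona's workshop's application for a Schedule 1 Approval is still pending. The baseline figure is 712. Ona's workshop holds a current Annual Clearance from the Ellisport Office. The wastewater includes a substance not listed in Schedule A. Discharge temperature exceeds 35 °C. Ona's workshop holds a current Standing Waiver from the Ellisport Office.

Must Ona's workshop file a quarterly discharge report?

Yes — Ona's workshop must file a quarterly discharge report.

Exception (a): discharge is routed to a licensed treatment works; discharge occurs on no more than two days per week — every condition holds. Turning to paragraphs (e)–(f): (e) operates against (a): a current Annual Clearance is held. (f) is not engaged (the baseline figure is 712, not under 702), so (e) stands. Exception (a) does not apply.
Exception (b) does not apply: the wastewater includes a non-Schedule-A substance.
Exception (c) requires that the operator holds a current Schedule 1 Approval from the Ellisport Office; but no current Schedule 1 Approval is held, so (c) is unavailable.
Exception (d): the facility's operating hours per week are 50, below the 52 limit; a current General Permit is held — every condition holds. Turning to paragraphs (g)–(k): (g) operates against (d): discharge temperature exceeds 35 °C. (h) would limit (g) — the registered capacity is 70 units, meeting the 60 units threshold — but (i) sets (h) aside: (i) operates against (h): the workshop is within 200 m of a designated waterway. (j) would limit (i) — the reference index is 781, below the 853 limit — but (k) sets (j) aside: (k) operates against (j): a current Standing Waiver is held. So (d) is unavailable.
Every exception is unavailable, so the rule governs.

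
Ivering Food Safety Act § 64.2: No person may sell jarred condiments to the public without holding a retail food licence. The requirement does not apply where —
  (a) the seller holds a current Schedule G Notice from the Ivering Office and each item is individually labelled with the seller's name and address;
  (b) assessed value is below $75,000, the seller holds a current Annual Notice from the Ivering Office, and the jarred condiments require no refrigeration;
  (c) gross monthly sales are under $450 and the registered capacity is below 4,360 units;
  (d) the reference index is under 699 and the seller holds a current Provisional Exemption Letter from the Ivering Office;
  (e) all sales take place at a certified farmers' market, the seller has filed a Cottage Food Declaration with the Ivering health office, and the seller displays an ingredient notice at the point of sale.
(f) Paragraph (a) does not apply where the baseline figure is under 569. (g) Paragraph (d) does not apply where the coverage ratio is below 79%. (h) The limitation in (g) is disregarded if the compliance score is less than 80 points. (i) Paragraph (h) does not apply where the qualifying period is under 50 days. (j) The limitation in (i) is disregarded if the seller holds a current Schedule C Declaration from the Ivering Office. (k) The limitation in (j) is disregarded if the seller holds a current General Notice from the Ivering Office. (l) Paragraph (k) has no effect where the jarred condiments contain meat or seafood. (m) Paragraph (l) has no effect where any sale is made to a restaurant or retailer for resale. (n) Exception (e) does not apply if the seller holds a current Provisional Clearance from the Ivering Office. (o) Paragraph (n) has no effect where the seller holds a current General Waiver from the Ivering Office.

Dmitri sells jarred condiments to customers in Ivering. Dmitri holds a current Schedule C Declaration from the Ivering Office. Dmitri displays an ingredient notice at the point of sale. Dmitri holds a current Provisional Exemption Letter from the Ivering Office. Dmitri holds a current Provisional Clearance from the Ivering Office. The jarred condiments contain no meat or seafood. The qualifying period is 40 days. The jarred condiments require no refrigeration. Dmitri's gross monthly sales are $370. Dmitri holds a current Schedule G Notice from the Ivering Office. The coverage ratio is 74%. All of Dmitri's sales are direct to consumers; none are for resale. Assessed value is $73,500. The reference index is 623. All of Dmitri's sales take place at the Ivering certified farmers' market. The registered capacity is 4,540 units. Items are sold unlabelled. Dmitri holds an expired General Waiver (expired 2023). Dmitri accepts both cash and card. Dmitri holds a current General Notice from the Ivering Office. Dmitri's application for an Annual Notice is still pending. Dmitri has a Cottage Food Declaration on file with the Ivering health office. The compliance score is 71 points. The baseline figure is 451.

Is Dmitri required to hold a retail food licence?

Yes — Dmitri must hold a retail food licence.

Exception (a) requires that each item is individually labelled with the seller's name and address; but items are sold unlabelled, so (a) is unavailable.
Exception (b) requires that the seller holds a current Annual Notice from the Ivering Office; but there is no Annual Notice in force, so (b) is unavailable.
Exception (c) does not apply: the registered capacity is 4,540 units, not below 4,360 units.
Exception (d)'s conditions are all satisfied: the reference index is 623, under the 699 limit; a current Provisional Exemption Letter is held. But: (g) is triggered — the coverage ratio is 74%, below the 79% limit. (h) would limit (g) — the compliance score is 71 points, less than the 80 points limit — but (i) sets (h) aside: (i) operates — the qualifying period is 40 days, under the 50 days limit. (j) would limit (i) — a current Schedule C Declaration is held — but (k) sets (j) aside: (k) operates against (j): a current General Notice is held. (l), which would lift (k), is not triggered — the jarred condiments contain no meat or seafood. (d) is therefore removed.
Exception (e)'s conditions are all satisfied: all sales are at a certified farmers' market; a Cottage Food Declaration is on file; an ingredient notice is displayed. However, paragraphs (n)–(o) must be considered: (n) operates against (e): a current Provisional Clearance is held. (o) does not operate here (there is no General Waiver in force), so (n) stands. So (e) is unavailable.
Every exception is unavailable, so the rule governs.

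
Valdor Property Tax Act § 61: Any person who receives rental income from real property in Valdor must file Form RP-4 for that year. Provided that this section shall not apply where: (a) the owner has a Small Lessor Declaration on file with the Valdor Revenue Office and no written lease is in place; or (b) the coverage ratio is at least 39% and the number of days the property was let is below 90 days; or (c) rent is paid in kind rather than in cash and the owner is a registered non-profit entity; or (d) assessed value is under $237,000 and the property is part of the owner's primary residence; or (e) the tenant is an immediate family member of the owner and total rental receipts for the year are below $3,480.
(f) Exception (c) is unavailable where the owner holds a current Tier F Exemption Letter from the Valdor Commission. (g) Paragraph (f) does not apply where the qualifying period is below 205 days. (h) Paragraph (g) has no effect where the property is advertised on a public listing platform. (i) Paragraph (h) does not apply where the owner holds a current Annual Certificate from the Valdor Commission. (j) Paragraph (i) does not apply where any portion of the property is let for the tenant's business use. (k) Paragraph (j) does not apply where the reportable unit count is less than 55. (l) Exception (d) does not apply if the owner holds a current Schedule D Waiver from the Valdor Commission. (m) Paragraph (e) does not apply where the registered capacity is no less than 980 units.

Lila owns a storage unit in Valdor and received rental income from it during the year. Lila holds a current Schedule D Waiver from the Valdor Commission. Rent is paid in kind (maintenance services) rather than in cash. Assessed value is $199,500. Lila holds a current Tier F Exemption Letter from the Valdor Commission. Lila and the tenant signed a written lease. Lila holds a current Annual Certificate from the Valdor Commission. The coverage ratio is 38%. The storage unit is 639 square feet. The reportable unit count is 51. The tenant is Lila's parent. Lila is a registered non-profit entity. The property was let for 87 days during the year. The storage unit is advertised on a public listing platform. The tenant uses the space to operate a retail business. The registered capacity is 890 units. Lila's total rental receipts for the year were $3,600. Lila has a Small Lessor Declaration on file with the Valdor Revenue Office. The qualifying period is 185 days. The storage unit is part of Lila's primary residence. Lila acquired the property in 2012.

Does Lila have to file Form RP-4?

No — exception (c) applies; Lila is not required to file Form RP-4.

Exception (a) does not apply: a written lease is in place.
Exception (b) does not apply: the coverage ratio is 38%, short of 39%.
All of (c)'s requirements are met (rent is paid in kind; Lila is a registered non-profit). Under paragraphs (f)–(k): (f) would limit (c) — a current Tier F Exemption Letter is held — but (g) sets (f) aside: (g) operates against (f): the qualifying period is 185 days, below the 205 days limit. (h) would limit (g) — the property is publicly advertised — but (i) sets (h) aside: (i) operates against (h): a current Annual Certificate is held. (j) would limit (i) — the space is let for business use — but (k) sets (j) aside: (k) applies — the reportable unit count is 51, less than the 55 limit. Exception (c) stands.
Exception (d): assessed value is $199,500, under the $237,000 limit; the storage unit is part of the primary residence — every condition holds. Turning to paragraph (l): (l) operates against (d): a current Schedule D Waiver is held. Exception (d) does not apply.
Exception (e) fails — total rental receipts for the year are $3,600, not below $3,480.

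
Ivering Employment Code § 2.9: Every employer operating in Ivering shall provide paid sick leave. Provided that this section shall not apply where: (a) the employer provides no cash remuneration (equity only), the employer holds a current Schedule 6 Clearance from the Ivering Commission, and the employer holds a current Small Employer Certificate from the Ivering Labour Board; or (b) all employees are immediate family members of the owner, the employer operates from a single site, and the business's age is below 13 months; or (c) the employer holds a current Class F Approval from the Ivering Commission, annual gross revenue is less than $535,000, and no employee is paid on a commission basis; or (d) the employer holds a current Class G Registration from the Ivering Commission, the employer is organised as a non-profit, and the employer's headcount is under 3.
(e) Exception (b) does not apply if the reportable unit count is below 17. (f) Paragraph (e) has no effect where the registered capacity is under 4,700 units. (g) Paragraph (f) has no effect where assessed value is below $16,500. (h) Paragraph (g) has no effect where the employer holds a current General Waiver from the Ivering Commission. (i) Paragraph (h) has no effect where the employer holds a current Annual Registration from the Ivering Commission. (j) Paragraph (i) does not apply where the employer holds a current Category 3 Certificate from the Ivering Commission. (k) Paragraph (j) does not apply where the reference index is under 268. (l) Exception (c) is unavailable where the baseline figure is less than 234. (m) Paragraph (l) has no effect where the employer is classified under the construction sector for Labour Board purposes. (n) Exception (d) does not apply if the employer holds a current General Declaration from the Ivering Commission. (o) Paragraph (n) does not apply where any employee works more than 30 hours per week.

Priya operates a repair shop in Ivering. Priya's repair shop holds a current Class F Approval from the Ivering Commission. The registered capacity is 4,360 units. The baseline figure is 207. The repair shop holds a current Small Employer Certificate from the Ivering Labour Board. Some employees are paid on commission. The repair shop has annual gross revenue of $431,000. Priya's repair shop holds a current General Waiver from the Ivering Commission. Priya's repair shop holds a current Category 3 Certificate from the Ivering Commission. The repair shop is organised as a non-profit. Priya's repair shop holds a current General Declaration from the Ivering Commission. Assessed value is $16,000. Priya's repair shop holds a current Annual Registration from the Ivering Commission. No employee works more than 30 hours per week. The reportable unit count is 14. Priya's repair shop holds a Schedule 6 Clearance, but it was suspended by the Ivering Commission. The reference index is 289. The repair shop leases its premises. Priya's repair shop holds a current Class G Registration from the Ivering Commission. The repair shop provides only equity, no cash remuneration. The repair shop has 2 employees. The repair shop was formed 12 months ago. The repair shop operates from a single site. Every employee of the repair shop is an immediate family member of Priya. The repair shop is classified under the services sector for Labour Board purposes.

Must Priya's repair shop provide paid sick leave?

Exception (a) does not apply: the Schedule 6 Clearance is not current.
All of (b)'s requirements are met (every employee is an immediate family member; the employer operates from a single site; the business's age is 12 months, below the 13 months limit). Under paragraphs (e)–(k): (e) is triggered (the reportable unit count is 14, below the 17 limit), but is displaced by (f): (f) operates against (e): the registered capacity is 4,360 units, under the 4,700 units limit. (g) would limit (f) — assessed value is $16,000, below the $16,500 limit — but (h) sets (g) aside: (h) operates against (g): a current General Waiver is held. (i) applies (a current Annual Registration is held), but yields to (j): (j) is triggered — a current Category 3 Certificate is held. (k), which would lift (j), does not operate here — the reference index is 289, not under 268. Exception (b) stands.
Exception (c) requires that no employee is paid on a commission basis; but some employees are paid on commission, so (c) is unavailable.
Exception (d) is satisfied on its face — a current Class G Registration is held; the employer is a non-profit; the employer's headcount is 2, under the 3 limit. But applying paragraphs (n)–(o): (n) is triggered — a current General Declaration is held. (o) does not operate here (no employee exceeds 30 hours/week), so (n) stands. (d) is therefore removed.

No — exception (b) applies; Priya's repair shop is not required to provide paid sick leave.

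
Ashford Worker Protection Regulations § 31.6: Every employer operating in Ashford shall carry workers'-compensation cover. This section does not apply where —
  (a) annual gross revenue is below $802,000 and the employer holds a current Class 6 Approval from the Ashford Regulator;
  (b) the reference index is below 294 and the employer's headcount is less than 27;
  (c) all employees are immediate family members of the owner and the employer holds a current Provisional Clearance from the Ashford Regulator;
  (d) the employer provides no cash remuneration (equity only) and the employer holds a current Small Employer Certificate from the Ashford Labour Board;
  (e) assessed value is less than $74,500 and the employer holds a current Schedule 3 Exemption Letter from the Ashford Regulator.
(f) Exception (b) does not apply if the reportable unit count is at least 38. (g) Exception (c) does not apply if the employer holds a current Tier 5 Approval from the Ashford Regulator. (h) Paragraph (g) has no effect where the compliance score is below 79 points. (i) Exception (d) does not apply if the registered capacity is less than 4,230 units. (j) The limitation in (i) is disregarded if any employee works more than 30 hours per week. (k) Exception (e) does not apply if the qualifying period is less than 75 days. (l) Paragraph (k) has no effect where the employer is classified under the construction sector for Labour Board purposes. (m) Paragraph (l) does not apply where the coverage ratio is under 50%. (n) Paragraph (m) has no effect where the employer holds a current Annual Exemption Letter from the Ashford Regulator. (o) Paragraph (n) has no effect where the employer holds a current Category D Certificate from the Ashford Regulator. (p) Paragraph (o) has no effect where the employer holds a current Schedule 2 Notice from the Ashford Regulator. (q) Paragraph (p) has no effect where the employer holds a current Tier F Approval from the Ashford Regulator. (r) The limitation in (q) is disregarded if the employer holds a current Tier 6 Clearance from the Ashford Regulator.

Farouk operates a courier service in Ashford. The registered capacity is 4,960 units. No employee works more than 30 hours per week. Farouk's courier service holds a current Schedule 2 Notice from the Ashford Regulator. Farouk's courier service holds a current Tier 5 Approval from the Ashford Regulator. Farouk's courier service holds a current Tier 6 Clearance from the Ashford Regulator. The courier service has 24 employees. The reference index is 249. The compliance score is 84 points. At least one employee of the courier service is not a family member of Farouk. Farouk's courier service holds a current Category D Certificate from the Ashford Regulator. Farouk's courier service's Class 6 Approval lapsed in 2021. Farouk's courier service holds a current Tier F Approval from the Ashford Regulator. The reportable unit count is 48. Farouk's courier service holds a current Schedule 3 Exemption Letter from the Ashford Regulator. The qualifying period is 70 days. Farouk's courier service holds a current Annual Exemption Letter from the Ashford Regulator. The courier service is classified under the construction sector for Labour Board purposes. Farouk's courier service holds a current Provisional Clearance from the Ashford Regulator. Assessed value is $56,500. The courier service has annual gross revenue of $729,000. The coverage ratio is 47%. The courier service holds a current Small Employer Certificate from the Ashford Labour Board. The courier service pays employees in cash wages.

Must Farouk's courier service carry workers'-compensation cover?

No — exception (e) applies; Farouk's courier service is not required to carry workers'-compensation cover.

Exception (a) does not apply: there is no Class 6 Approval in force.
Exception (b)'s conditions are all satisfied: the reference index is 249, below the 294 limit; the employer's headcount is 24, less than the 27 limit. But applying paragraph (f): (f) is engaged — the reportable unit count is 48, meeting the 38 threshold. So (b) is unavailable.
Exception (c) requires that all employees are immediate family members of the owner; but at least one employee is not a family member, so (c) is unavailable.
Exception (d) fails — employees are paid cash wages.
Exception (e)'s conditions are all satisfied: assessed value is $56,500, less than the $74,500 limit; a current Schedule 3 Exemption Letter is held. Considering the limiting provisions: (k) would limit (e) — the qualifying period is 70 days, less than the 75 days limit — but (l) sets (k) aside: (l) operates against (k): the courier service is classified under the construction sector. (m) is triggered (the coverage ratio is 47%, under the 50% limit), but is itself disapplied by (n): (n) operates — a current Annual Exemption Letter is held. (o) applies (a current Category D Certificate is held), but is overridden by (p): (p) applies — a current Schedule 2 Notice is held. (q) would limit (p) — a current Tier F Approval is held — but (r) sets (q) aside: (r) operates against (q): a current Tier 6 Clearance is held. So (e) applies.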